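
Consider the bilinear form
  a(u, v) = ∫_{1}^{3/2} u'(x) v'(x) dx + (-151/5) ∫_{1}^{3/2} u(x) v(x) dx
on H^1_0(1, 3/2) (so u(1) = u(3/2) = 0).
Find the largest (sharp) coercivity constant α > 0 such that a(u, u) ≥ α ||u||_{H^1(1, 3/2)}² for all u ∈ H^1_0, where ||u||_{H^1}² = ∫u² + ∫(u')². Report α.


α = (-151 + 20*π^2)/(5*(1 + 4*π^2))

Coercivity of a(·,·) on H^1_0(1, 3/2) means a(u, u) ≥ α ||u||_{H^1}² for every u ∈ H^1_0.
The interval has length L = 1/2, and Poincaré/coercivity depend only on L. Here a(u, u) = ∫(u')² + (-151/5)·∫u².
Here c = -151/5 < 0 with |c| < (π/L)² = 4*π^2, so coercivity still holds. The condition a(u,u) ≥ α||u||_{H^1}² reads (1−α)∫(u')² ≥ (α−c)∫u². Any admissible α is ≤ 1 (rapidly oscillating u have ∫u²/∫(u')² → 0), and α = 1 would force 0 ≥ (1−c)∫u², impossible since c < 1; so 1−α > 0. By the sharp Poincaré inequality on H^1_0 of an interval of length L, ∫(u')² ≥ (π/L)²∫u² with equality for the first sine mode sin(π(x−x₀)/L) (x₀ the left endpoint), so the inequality holds for all u iff (1−α)(π/L)² ≥ α − c, i.e. α ≤ ((π/L)² + c)/((π/L)² + 1) = (1 + c(L/π)²)/(1 + (L/π)²). (Direct route, valid since c ≤ 0: Poincaré gives c∫u² ≥ c(L/π)²∫(u')², so a(u,u) ≥ (1 + c(L/π)²)∫(u')², while ||u||_{H^1}² ≤ (1 + (L/π)²)∫(u')²; dividing yields the same α.) With (π/L)² = 4*π^2 and c = -151/5, the largest admissible constant is α = ((π/L)² + c)/((π/L)² + 1).
Simplifying, α = (-151 + 20*π^2)/(5*(1 + 4*π^2)).


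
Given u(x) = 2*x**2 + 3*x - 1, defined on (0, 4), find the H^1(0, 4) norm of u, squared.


||u||_{H^1}^2 = 11096/5

The H^1 norm (squared) on an interval (0, L) is
  ||u||_{H^1}^2 = ∫_0^L u(x)^2 dx + ∫_0^L u'(x)^2 dx.
Compute u'(x) = 4*x + 3.
Then u(x)^2 = 4*x**4 + 12*x**3 + 5*x**2 - 6*x + 1 and u'(x)^2 = 16*x**2 + 24*x + 9.
Integrate each monomial from 0 to 4 using ∫_0^4 c·x^n dx = c·4^(n+1)/(n+1):
  ∫_0^4 u(x)^2 dx = ∫_0^4 (4*x^4 + 12*x^3 + 5*x^2 - 6*x + 1) dx. Term by term:
    ∫_0^4 4*x^4 dx = 4096/5;  ∫_0^4 12*x^3 dx = 768;  ∫_0^4 5*x^2 dx = 320/3;
    ∫_0^4 -6*x dx = -48;  ∫_0^4 1 dx = 4.
  Sum: 4096/5 + 768 + 320/3 − 48 + 4 = 24748/15.
  ∫_0^4 u'(x)^2 dx = ∫_0^4 (16*x^2 + 24*x + 9) dx. Term by term:
    ∫_0^4 16*x^2 dx = 1024/3;  ∫_0^4 24*x dx = 192;  ∫_0^4 9 dx = 36.
  Sum: 1024/3 + 192 + 36 = 1708/3.
Adding: ||u||_{H^1}^2 = 24748/15 + 1708/3 = 11096/5.


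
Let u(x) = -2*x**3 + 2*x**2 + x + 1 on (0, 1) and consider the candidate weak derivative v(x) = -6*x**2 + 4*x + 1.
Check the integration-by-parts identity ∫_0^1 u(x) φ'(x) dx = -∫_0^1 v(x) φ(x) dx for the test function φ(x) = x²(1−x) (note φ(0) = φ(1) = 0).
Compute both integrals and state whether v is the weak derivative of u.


LHS = -1/12, RHS = -1/12. Yes, v = u' weakly.

u(x) = -2*x**3 + 2*x**2 + x + 1, classical derivative u'(x) = -6*x**2 + 4*x + 1.
φ(x) = x²(1−x), so φ'(x) = x*(2 - 3*x).
Note φ(0) = φ(1) = 0, so the boundary term u·φ vanishes.
LHS = ∫_0^1 u(x) φ'(x) dx = ∫_0^1 (6*x^5 - 10*x^4 + x^3 - x^2 + 2*x) dx. Term by term:
  ∫_0^1 6*x^5 dx = 1;  ∫_0^1 -10*x^4 dx = -2;  ∫_0^1 x^3 dx = 1/4;
  ∫_0^1 -x^2 dx = -1/3;  ∫_0^1 2*x dx = 1.
Sum: 1 − 2 + 1/4 − 1/3 + 1 = -1/12.
So LHS = -1/12.
∫_0^1 v(x) φ(x) dx = ∫_0^1 (6*x^5 - 10*x^4 + 3*x^3 + x^2) dx. Term by term:
  ∫_0^1 6*x^5 dx = 1;  ∫_0^1 -10*x^4 dx = -2;  ∫_0^1 3*x^3 dx = 3/4;
  ∫_0^1 x^2 dx = 1/3.
Sum: 1 − 2 + 3/4 + 1/3 = 1/12.
So RHS = -∫_0^1 v(x) φ(x) dx = -1/12.
LHS = RHS, so the identity holds for this test φ.
Moreover u is smooth here and v(x) = u'(x) = -6*x**2 + 4*x + 1 pointwise, so the identity holds for every test function. Hence v is the weak derivative of u.


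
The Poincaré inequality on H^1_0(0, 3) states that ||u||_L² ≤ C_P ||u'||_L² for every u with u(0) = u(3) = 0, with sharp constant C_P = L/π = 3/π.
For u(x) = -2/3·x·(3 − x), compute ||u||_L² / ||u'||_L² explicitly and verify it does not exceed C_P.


||u||_L² / ||u'||_L² = 3*sqrt(10)/10 < C_P = 3/π.

u(x) = -2/3·x·(3 − x), so u'(x) = 4*x/3 - 2.
u(x) = -2/3·x·(3 − x) vanishes at x = 0 and x = 3, so u ∈ H^1_0(0, 3). Differentiate via the product rule and integrate the resulting polynomials term by term.
  ∫_0^3 u² dx = ∫_0^3 (4*x^4/9 - 8*x^3/3 + 4*x^2) dx. Term by term:
    ∫_0^3 4*x^4/9 dx = 108/5;  ∫_0^3 -8*x^3/3 dx = -54;  ∫_0^3 4*x^2 dx = 36.
  Sum: 108/5 − 54 + 36 = 18/5.
  ∫_0^3 (u')² dx = ∫_0^3 (16*x^2/9 - 16*x/3 + 4) dx. Term by term:
    ∫_0^3 16*x^2/9 dx = 16;  ∫_0^3 -16*x/3 dx = -24;  ∫_0^3 4 dx = 12.
  Sum: 16 − 24 + 12 = 4.
∫_0^3 u² dx = 18/5, so ||u||_L² = 3*sqrt(10)/5.
∫_0^3 (u')² dx = 4, so ||u'||_L² = 2.
Ratio ||u||_L² / ||u'||_L² = 3*sqrt(10)/10.
Sharp Poincaré constant on H^1_0(0, 3) is C_P = L/π = 3/π, achieved by sin(π/3·x).
A polynomial bump cannot attain the sharp Poincaré constant (only the first sine eigenfunction does), so the ratio is strictly less than C_P, consistent with ||u||_L² ≤ C_P ||u'||_L².


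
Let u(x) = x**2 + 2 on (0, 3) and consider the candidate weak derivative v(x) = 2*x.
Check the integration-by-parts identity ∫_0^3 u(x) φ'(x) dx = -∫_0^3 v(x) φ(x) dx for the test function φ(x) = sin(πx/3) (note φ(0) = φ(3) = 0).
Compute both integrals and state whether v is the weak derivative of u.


LHS = -18/π, RHS = -18/π. Yes, v = u' weakly.

u(x) = x**2 + 2, classical derivative u'(x) = 2*x.
φ(x) = sin(πx/3), so φ'(x) = π*cos(π*x/3)/3.
Note φ(0) = φ(3) = 0, so the boundary term u·φ vanishes.
LHS = ∫_0^3 u(x) φ'(x) dx = ∫_0^3 (π*x^2*cos(π*x/3)/3 + 2*π*cos(π*x/3)/3) dx. Term by term:
  ∫_0^3 2*π*cos(π*x/3)/3 dx = 0;  ∫_0^3 π*x^2*cos(π*x/3)/3 dx = -18/π.
Sum: 0 − 18/π = -18/π.
So LHS = -18/π.
∫_0^3 v(x) φ(x) dx = ∫_0^3 (2*x*sin(π*x/3)) dx. Term by term:
  ∫_0^3 2*x*sin(π*x/3) dx = 18/π.
So RHS = -∫_0^3 v(x) φ(x) dx = -18/π.
LHS = RHS, so the identity holds for this test φ.
Moreover u is smooth here and v(x) = u'(x) = 2*x pointwise, so the identity holds for every test function. Hence v is the weak derivative of u.


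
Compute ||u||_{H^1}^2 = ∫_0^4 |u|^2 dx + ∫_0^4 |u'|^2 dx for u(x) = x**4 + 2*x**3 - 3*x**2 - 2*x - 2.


||u||_{H^1}^2 = 980512/9

The H^1 norm (squared) on an interval (0, L) is
  ||u||_{H^1}^2 = ∫_0^L u(x)^2 dx + ∫_0^L u'(x)^2 dx.
Compute u'(x) = 4*x**3 + 6*x**2 - 6*x - 2.
Then u(x)^2 = x**8 + 4*x**7 - 2*x**6 - 16*x**5 - 3*x**4 + 4*x**3 + 16*x**2 + 8*x + 4 and u'(x)^2 = 16*x**6 + 48*x**5 - 12*x**4 - 88*x**3 + 12*x**2 + 24*x + 4.
Integrate each monomial from 0 to 4 using ∫_0^4 c·x^n dx = c·4^(n+1)/(n+1):
  ∫_0^4 u(x)^2 dx = ∫_0^4 (x^8 + 4*x^7 - 2*x^6 - 16*x^5 - 3*x^4 + 4*x^3 + 16*x^2 + 8*x + 4) dx. Term by term:
    ∫_0^4 x^8 dx = 262144/9;  ∫_0^4 4*x^7 dx = 32768;  ∫_0^4 -2*x^6 dx = -32768/7;
    ∫_0^4 -16*x^5 dx = -32768/3;  ∫_0^4 -3*x^4 dx = -3072/5;  ∫_0^4 4*x^3 dx = 256;
    ∫_0^4 16*x^2 dx = 1024/3;  ∫_0^4 8*x dx = 64;  ∫_0^4 4 dx = 16.
  Sum: 262144/9 + 32768 − 32768/7 − 32768/3 − 3072/5 + 256 + 1024/3 + 64 + 16 = 14601584/315.
  ∫_0^4 u'(x)^2 dx = ∫_0^4 (16*x^6 + 48*x^5 - 12*x^4 - 88*x^3 + 12*x^2 + 24*x + 4) dx. Term by term:
    ∫_0^4 16*x^6 dx = 262144/7;  ∫_0^4 48*x^5 dx = 32768;  ∫_0^4 -12*x^4 dx = -12288/5;
    ∫_0^4 -88*x^3 dx = -5632;  ∫_0^4 12*x^2 dx = 256;  ∫_0^4 24*x dx = 192;
    ∫_0^4 4 dx = 16.
  Sum: 262144/7 + 32768 − 12288/5 − 5632 + 256 + 192 + 16 = 2190704/35.
Adding: ||u||_{H^1}^2 = 14601584/315 + 2190704/35 = 980512/9.


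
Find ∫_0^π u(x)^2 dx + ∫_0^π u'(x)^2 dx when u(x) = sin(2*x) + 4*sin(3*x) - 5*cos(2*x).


||u||_{H^1(0,π)}^2 = -240 + 145*π

u'(x) = 10*sin(2*x) + 2*cos(2*x) + 12*cos(3*x).
Expand u² and (u')² and integrate term by term on (0, π), using: for integers n ≥ 1, ∫_0^π sin²(nx) dx = ∫_0^π cos²(nx) dx = π/2; for n ≠ n', ∫_0^π sin(nx)sin(n'x) dx = ∫_0^π cos(nx)cos(n'x) dx = 0; and by product-to-sum, ∫_0^π sin(nx)cos(n'x) dx = ½∫_0^π [sin((n+n')x) + sin((n−n')x)] dx, which is 0 when n+n' is even and 2n/(n²−n'²) when n+n' is odd (it need not vanish on (0, π)).
  u² squared terms: (-5)²·∫cos(2x)² dx = 25·π/2 = 25*π/2;  (4)²·∫sin(3x)² dx = 16·π/2 = 8*π;  (1)²·∫sin(2x)² dx = 1·π/2 = π/2.
  u² cross terms: 2·(-5)·(4)·∫cos(2x)·sin(3x) dx = -40·(6/5) = -48;  2·(-5)·(1)·∫cos(2x)·sin(2x) dx = -10·(0) = 0;  2·(4)·(1)·∫sin(3x)·sin(2x) dx = 8·(0) = 0.
  So ∫_0^π u² dx = 25*π/2 + 8*π + π/2 − 48 + 0 + 0 = -48 + 21*π.
  (u')² squared terms: (2)²·∫cos(2x)² dx = 4·π/2 = 2*π;  (10)²·∫sin(2x)² dx = 100·π/2 = 50*π;  (12)²·∫cos(3x)² dx = 144·π/2 = 72*π.
  (u')² cross terms: 2·(2)·(10)·∫cos(2x)·sin(2x) dx = 40·(0) = 0;  2·(2)·(12)·∫cos(2x)·cos(3x) dx = 48·(0) = 0;  2·(10)·(12)·∫sin(2x)·cos(3x) dx = 240·(-4/5) = -192.
  So ∫_0^π (u')² dx = 2*π + 50*π + 72*π + 0 + 0 − 192 = -192 + 124*π.
||u||_{H^1}^2 = (-48 + 21*π) + (-192 + 124*π) = -240 + 145*π.


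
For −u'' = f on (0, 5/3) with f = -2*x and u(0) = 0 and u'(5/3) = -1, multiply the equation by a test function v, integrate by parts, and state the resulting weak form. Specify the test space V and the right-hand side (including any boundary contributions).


V = {v ∈ H^1(0, 5/3) : v(0) = 0} (test functions vanish at x = 0 where u is specified); weak form: ∫_0^5/3 u'v' dx = ∫_0^5/3 (-2*x) v dx − v(5/3) for all v ∈ V.

Multiply both sides by a test function v and integrate from 0 to 5/3:
  ∫_0^5/3 −u''(x) v(x) dx = ∫_0^5/3 f(x) v(x) dx.
Integrate the LHS by parts once:
  ∫_0^5/3 −u'' v dx = −[u'(x) v(x)]_0^5/3 + ∫_0^5/3 u'(x) v'(x) dx.
Thus ∫_0^5/3 u'(x) v'(x) dx = ∫_0^5/3 f(x) v(x) dx + [u'(x) v(x)]_0^5/3.
Choose V so that boundary terms are either known or forced to vanish.
Mixed BC: u(0) = 0 (Dirichlet) and u'(5/3) = -1 (Neumann). Define V = {v ∈ H^1(0, 5/3) : v(0) = 0}. Then [u' v]_0^5/3 = u'(5/3)·v(5/3) − u'(0)·0 = − v(5/3).
Weak formulation: find u (satisfying any essential BC) such that ∫_0^5/3 u'(x) v'(x) dx = ∫_0^5/3 f v dx − v(5/3) for all v ∈ V (Dirichlet at 0 absorbed into V; Neumann datum at x = 5/3 contributes the boundary term).
Substituting f(x) = -2*x, the right-hand side is ∫_0^5/3 (-2*x) v dx − v(5/3).


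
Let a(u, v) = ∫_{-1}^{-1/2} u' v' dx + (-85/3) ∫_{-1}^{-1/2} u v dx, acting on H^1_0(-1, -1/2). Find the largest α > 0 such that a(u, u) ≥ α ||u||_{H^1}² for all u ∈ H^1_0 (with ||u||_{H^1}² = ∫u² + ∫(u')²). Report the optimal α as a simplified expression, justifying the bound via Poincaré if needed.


α = (-85 + 12*π^2)/(3*(1 + 4*π^2))

Coercivity of a(·,·) on H^1_0(-1, -1/2) means a(u, u) ≥ α ||u||_{H^1}² for every u ∈ H^1_0.
The interval has length L = 1/2, and Poincaré/coercivity depend only on L. Here a(u, u) = ∫(u')² + (-85/3)·∫u².
Here c = -85/3 < 0 with |c| < (π/L)² = 4*π^2, so coercivity still holds. The condition a(u,u) ≥ α||u||_{H^1}² reads (1−α)∫(u')² ≥ (α−c)∫u². Any admissible α is ≤ 1 (rapidly oscillating u have ∫u²/∫(u')² → 0), and α = 1 would force 0 ≥ (1−c)∫u², impossible since c < 1; so 1−α > 0. By the sharp Poincaré inequality on H^1_0 of an interval of length L, ∫(u')² ≥ (π/L)²∫u² with equality for the first sine mode sin(π(x−x₀)/L) (x₀ the left endpoint), so the inequality holds for all u iff (1−α)(π/L)² ≥ α − c, i.e. α ≤ ((π/L)² + c)/((π/L)² + 1) = (1 + c(L/π)²)/(1 + (L/π)²). (Direct route, valid since c ≤ 0: Poincaré gives c∫u² ≥ c(L/π)²∫(u')², so a(u,u) ≥ (1 + c(L/π)²)∫(u')², while ||u||_{H^1}² ≤ (1 + (L/π)²)∫(u')²; dividing yields the same α.) With (π/L)² = 4*π^2 and c = -85/3, the largest admissible constant is α = ((π/L)² + c)/((π/L)² + 1).
Simplifying, α = (-85 + 12*π^2)/(3*(1 + 4*π^2)).


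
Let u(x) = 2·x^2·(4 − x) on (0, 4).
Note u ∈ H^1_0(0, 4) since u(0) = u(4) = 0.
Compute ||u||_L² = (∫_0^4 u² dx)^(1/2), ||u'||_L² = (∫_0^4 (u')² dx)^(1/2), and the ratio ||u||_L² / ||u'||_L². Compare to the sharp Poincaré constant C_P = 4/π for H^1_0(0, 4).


||u||_L² / ||u'||_L² = 2*sqrt(14)/7 < C_P = 4/π.

u(x) = 2·x^2·(4 − x), so u'(x) = 2*x*(8 - 3*x).
u(x) = 2·x^2·(4 − x) vanishes at x = 0 and x = 4, so u ∈ H^1_0(0, 4). Differentiate via the product rule and integrate the resulting polynomials term by term.
  ∫_0^4 u² dx = ∫_0^4 (4*x^6 - 32*x^5 + 64*x^4) dx. Term by term:
    ∫_0^4 4*x^6 dx = 65536/7;  ∫_0^4 -32*x^5 dx = -65536/3;  ∫_0^4 64*x^4 dx = 65536/5.
  Sum: 65536/7 − 65536/3 + 65536/5 = 65536/105.
  ∫_0^4 (u')² dx = ∫_0^4 (36*x^4 - 192*x^3 + 256*x^2) dx. Term by term:
    ∫_0^4 36*x^4 dx = 36864/5;  ∫_0^4 -192*x^3 dx = -12288;  ∫_0^4 256*x^2 dx = 16384/3.
  Sum: 36864/5 − 12288 + 16384/3 = 8192/15.
∫_0^4 u² dx = 65536/105, so ||u||_L² = 256*sqrt(105)/105.
∫_0^4 (u')² dx = 8192/15, so ||u'||_L² = 64*sqrt(30)/15.
Ratio ||u||_L² / ||u'||_L² = 2*sqrt(14)/7.
Sharp Poincaré constant on H^1_0(0, 4) is C_P = L/π = 4/π, achieved by sin(π/4·x).
A polynomial bump cannot attain the sharp Poincaré constant (only the first sine eigenfunction does), so the ratio is strictly less than C_P, consistent with ||u||_L² ≤ C_P ||u'||_L².


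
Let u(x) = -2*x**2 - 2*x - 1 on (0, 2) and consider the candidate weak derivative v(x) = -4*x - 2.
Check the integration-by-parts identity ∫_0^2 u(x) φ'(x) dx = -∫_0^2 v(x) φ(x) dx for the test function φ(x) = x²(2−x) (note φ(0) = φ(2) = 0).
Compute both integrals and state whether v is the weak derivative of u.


LHS = 136/15, RHS = 136/15. Yes, v = u' weakly.

u(x) = -2*x**2 - 2*x - 1, classical derivative u'(x) = -4*x - 2.
φ(x) = x²(2−x), so φ'(x) = x*(4 - 3*x).
Note φ(0) = φ(2) = 0, so the boundary term u·φ vanishes.
LHS = ∫_0^2 u(x) φ'(x) dx = ∫_0^2 (6*x^4 - 2*x^3 - 5*x^2 - 4*x) dx. Term by term:
  ∫_0^2 6*x^4 dx = 192/5;  ∫_0^2 -2*x^3 dx = -8;  ∫_0^2 -5*x^2 dx = -40/3;
  ∫_0^2 -4*x dx = -8.
Sum: 192/5 − 8 − 40/3 − 8 = 136/15.
So LHS = 136/15.
∫_0^2 v(x) φ(x) dx = ∫_0^2 (4*x^4 - 6*x^3 - 4*x^2) dx. Term by term:
  ∫_0^2 4*x^4 dx = 128/5;  ∫_0^2 -6*x^3 dx = -24;  ∫_0^2 -4*x^2 dx = -32/3.
Sum: 128/5 − 24 − 32/3 = -136/15.
So RHS = -∫_0^2 v(x) φ(x) dx = 136/15.
LHS = RHS, so the identity holds for this test φ.
Moreover u is smooth here and v(x) = u'(x) = -4*x - 2 pointwise, so the identity holds for every test function. Hence v is the weak derivative of u.


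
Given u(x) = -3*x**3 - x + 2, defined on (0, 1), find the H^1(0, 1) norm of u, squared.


||u||_{H^1}^2 = 2627/105

The H^1 norm (squared) on an interval (0, L) is
  ||u||_{H^1}^2 = ∫_0^L u(x)^2 dx + ∫_0^L u'(x)^2 dx.
Compute u'(x) = -9*x**2 - 1.
Then u(x)^2 = 9*x**6 + 6*x**4 - 12*x**3 + x**2 - 4*x + 4 and u'(x)^2 = 81*x**4 + 18*x**2 + 1.
Integrate each monomial from 0 to 1 using ∫_0^1 c·x^n dx = c·1^(n+1)/(n+1):
  ∫_0^1 u(x)^2 dx = ∫_0^1 (9*x^6 + 6*x^4 - 12*x^3 + x^2 - 4*x + 4) dx. Term by term:
    ∫_0^1 9*x^6 dx = 9/7;  ∫_0^1 6*x^4 dx = 6/5;  ∫_0^1 -12*x^3 dx = -3;
    ∫_0^1 x^2 dx = 1/3;  ∫_0^1 -4*x dx = -2;  ∫_0^1 4 dx = 4.
  Sum: 9/7 + 6/5 − 3 + 1/3 − 2 + 4 = 191/105.
  ∫_0^1 u'(x)^2 dx = ∫_0^1 (81*x^4 + 18*x^2 + 1) dx. Term by term:
    ∫_0^1 81*x^4 dx = 81/5;  ∫_0^1 18*x^2 dx = 6;  ∫_0^1 1 dx = 1.
  Sum: 81/5 + 6 + 1 = 116/5.
Adding: ||u||_{H^1}^2 = 191/105 + 116/5 = 2627/105.


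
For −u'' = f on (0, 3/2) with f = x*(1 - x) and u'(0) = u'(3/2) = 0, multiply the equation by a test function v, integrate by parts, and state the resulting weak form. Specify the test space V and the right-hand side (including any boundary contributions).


V = H^1(0, 3/2) (no boundary constraint on v; u is determined up to an additive constant); weak form: ∫_0^3/2 u'v' dx = ∫_0^3/2 (x*(1 - x)) v dx for all v ∈ V.

Multiply both sides by a test function v and integrate from 0 to 3/2:
  ∫_0^3/2 −u''(x) v(x) dx = ∫_0^3/2 f(x) v(x) dx.
Integrate the LHS by parts once:
  ∫_0^3/2 −u'' v dx = −[u'(x) v(x)]_0^3/2 + ∫_0^3/2 u'(x) v'(x) dx.
Thus ∫_0^3/2 u'(x) v'(x) dx = ∫_0^3/2 f(x) v(x) dx + [u'(x) v(x)]_0^3/2.
Choose V so that boundary terms are either known or forced to vanish.
u has homogeneous Neumann: u'(0) = u'(3/2) = 0. So [u' v]_0^3/2 = 0·v(3/2) − 0·v(0) = 0 for any v; take V = H^1(0, 3/2).
Weak formulation: find u (satisfying any essential BC) such that ∫_0^3/2 u'(x) v'(x) dx = ∫_0^3/2 f v dx for all v ∈ V (homogeneous Neumann, so boundary terms vanish).
Substituting f(x) = x*(1 - x), the right-hand side is ∫_0^3/2 (x*(1 - x)) v dx.
Compatibility check (pure Neumann): taking v ≡ 1 ∈ V gives 0 = ∫_0^3/2 f dx + (0) − (0), i.e. ∫_0^3/2 f dx must equal u'(0) − u'(3/2) = 0. Indeed ∫_0^3/2 (x*(1 - x)) dx = 0, so the data are compatible. The solution is then unique only up to an additive constant (fix it e.g. by requiring ∫_0^3/2 u dx = 0).


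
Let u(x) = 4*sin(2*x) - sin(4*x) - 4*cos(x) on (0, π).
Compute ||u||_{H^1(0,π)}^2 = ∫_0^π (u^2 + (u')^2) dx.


||u||_{H^1(0,π)}^2 = -384/5 + 129*π/2

u'(x) = 4*sin(x) + 8*cos(2*x) - 4*cos(4*x).
Expand u² and (u')² and integrate term by term on (0, π), using: for integers n ≥ 1, ∫_0^π sin²(nx) dx = ∫_0^π cos²(nx) dx = π/2; for n ≠ n', ∫_0^π sin(nx)sin(n'x) dx = ∫_0^π cos(nx)cos(n'x) dx = 0; and by product-to-sum, ∫_0^π sin(nx)cos(n'x) dx = ½∫_0^π [sin((n+n')x) + sin((n−n')x)] dx, which is 0 when n+n' is even and 2n/(n²−n'²) when n+n' is odd (it need not vanish on (0, π)).
  u² squared terms: (-1)²·∫sin(4x)² dx = 1·π/2 = π/2;  (-4)²·∫cos(x)² dx = 16·π/2 = 8*π;  (4)²·∫sin(2x)² dx = 16·π/2 = 8*π.
  u² cross terms: 2·(-1)·(-4)·∫sin(4x)·cos(x) dx = 8·(8/15) = 64/15;  2·(-1)·(4)·∫sin(4x)·sin(2x) dx = -8·(0) = 0;  2·(-4)·(4)·∫cos(x)·sin(2x) dx = -32·(4/3) = -128/3.
  So ∫_0^π u² dx = π/2 + 8*π + 8*π + 64/15 + 0 − 128/3 = -192/5 + 33*π/2.
  (u')² squared terms: (-4)²·∫cos(4x)² dx = 16·π/2 = 8*π;  (4)²·∫sin(x)² dx = 16·π/2 = 8*π;  (8)²·∫cos(2x)² dx = 64·π/2 = 32*π.
  (u')² cross terms: 2·(-4)·(4)·∫cos(4x)·sin(x) dx = -32·(-2/15) = 64/15;  2·(-4)·(8)·∫cos(4x)·cos(2x) dx = -64·(0) = 0;  2·(4)·(8)·∫sin(x)·cos(2x) dx = 64·(-2/3) = -128/3.
  So ∫_0^π (u')² dx = 8*π + 8*π + 32*π + 64/15 + 0 − 128/3 = -192/5 + 48*π.
||u||_{H^1}^2 = (-192/5 + 33*π/2) + (-192/5 + 48*π) = -384/5 + 129*π/2.


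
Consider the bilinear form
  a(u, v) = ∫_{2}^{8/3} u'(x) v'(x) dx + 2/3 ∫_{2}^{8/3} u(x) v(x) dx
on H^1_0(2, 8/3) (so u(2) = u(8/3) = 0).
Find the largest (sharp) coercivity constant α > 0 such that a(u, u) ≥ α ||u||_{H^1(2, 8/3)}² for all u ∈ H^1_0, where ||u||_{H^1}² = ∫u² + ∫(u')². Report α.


α = (8 + 27*π^2)/(3*(4 + 9*π^2))

Coercivity of a(·,·) on H^1_0(2, 8/3) means a(u, u) ≥ α ||u||_{H^1}² for every u ∈ H^1_0.
The interval has length L = 2/3, and Poincaré/coercivity depend only on L. Here a(u, u) = ∫(u')² + (2/3)·∫u².
Here 0 < c = 2/3 < 1. The condition a(u,u) ≥ α||u||_{H^1}² reads (1−α)∫(u')² ≥ (α−c)∫u². Any admissible α is ≤ 1 (rapidly oscillating u have ∫u²/∫(u')² → 0), and α = 1 would force 0 ≥ (1−c)∫u², impossible since c < 1; so 1−α > 0. By the sharp Poincaré inequality on H^1_0 of an interval of length L, ∫(u')² ≥ (π/L)²∫u² with equality for the first sine mode sin(π(x−x₀)/L) (x₀ the left endpoint), so the inequality holds for all u iff (1−α)(π/L)² ≥ α − c, i.e. α ≤ ((π/L)² + c)/((π/L)² + 1) = (1 + c(L/π)²)/(1 + (L/π)²). With (π/L)² = 9*π^2/4 and c = 2/3, the largest admissible constant is α = ((π/L)² + c)/((π/L)² + 1).
Simplifying, α = (8 + 27*π^2)/(3*(4 + 9*π^2)).


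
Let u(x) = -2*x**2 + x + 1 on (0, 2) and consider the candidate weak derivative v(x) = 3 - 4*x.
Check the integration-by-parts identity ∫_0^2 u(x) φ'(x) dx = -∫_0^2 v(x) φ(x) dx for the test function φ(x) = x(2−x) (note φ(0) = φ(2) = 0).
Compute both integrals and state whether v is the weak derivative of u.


LHS = 4, RHS = 4/3. No, v is not the weak derivative of u.

u(x) = -2*x**2 + x + 1, classical derivative u'(x) = 1 - 4*x.
φ(x) = x(2−x), so φ'(x) = 2 - 2*x.
Note φ(0) = φ(2) = 0, so the boundary term u·φ vanishes.
LHS = ∫_0^2 u(x) φ'(x) dx = ∫_0^2 (4*x^3 - 6*x^2 + 2) dx. Term by term:
  ∫_0^2 4*x^3 dx = 16;  ∫_0^2 -6*x^2 dx = -16;  ∫_0^2 2 dx = 4.
Sum: 16 − 16 + 4 = 4.
So LHS = 4.
∫_0^2 v(x) φ(x) dx = ∫_0^2 (4*x^3 - 11*x^2 + 6*x) dx. Term by term:
  ∫_0^2 4*x^3 dx = 16;  ∫_0^2 -11*x^2 dx = -88/3;  ∫_0^2 6*x dx = 12.
Sum: 16 − 88/3 + 12 = -4/3.
So RHS = -∫_0^2 v(x) φ(x) dx = 4/3.
LHS − RHS = 8/3 ≠ 0, so the identity fails.
(For a valid weak derivative the identity must hold for EVERY test function, in particular this one. The failure shows v is NOT the weak derivative of u.)
Correct weak derivative would be u'(x) = 1 - 4*x.


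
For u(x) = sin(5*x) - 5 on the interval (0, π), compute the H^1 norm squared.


||u||_{H^1(0,π)}^2 = -4 + 38*π

u'(x) = 5*cos(5*x).
Expand u² and (u')² and integrate term by term on (0, π), using: for integers n ≥ 1, ∫_0^π sin²(nx) dx = ∫_0^π cos²(nx) dx = π/2; for n ≠ n', ∫_0^π sin(nx)sin(n'x) dx = ∫_0^π cos(nx)cos(n'x) dx = 0; and by product-to-sum, ∫_0^π sin(nx)cos(n'x) dx = ½∫_0^π [sin((n+n')x) + sin((n−n')x)] dx, which is 0 when n+n' is even and 2n/(n²−n'²) when n+n' is odd (it need not vanish on (0, π)). For the constant mode: ∫_0^π 1 dx = π, ∫_0^π cos(nx) dx = 0, ∫_0^π sin(nx) dx = (1−(−1)^n)/n.
  u² squared terms: (-5)²·∫1 dx = 25·π = 25*π;  (1)²·∫sin(5x)² dx = 1·π/2 = π/2.
  u² cross terms: 2·(-5)·(1)·∫1·sin(5x) dx = -10·(2/5) = -4.
  So ∫_0^π u² dx = 25*π + π/2 − 4 = -4 + 51*π/2.
  (u')² squared terms: (5)²·∫cos(5x)² dx = 25·π/2 = 25*π/2.
  So ∫_0^π (u')² dx = 25*π/2.
||u||_{H^1}^2 = (-4 + 51*π/2) + (25*π/2) = -4 + 38*π.


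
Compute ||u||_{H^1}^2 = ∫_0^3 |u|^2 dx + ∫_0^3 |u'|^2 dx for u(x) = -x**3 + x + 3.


||u||_{H^1}^2 = 38019/70

The H^1 norm (squared) on an interval (0, L) is
  ||u||_{H^1}^2 = ∫_0^L u(x)^2 dx + ∫_0^L u'(x)^2 dx.
Compute u'(x) = 1 - 3*x**2.
Then u(x)^2 = x**6 - 2*x**4 - 6*x**3 + x**2 + 6*x + 9 and u'(x)^2 = 9*x**4 - 6*x**2 + 1.
Integrate each monomial from 0 to 3 using ∫_0^3 c·x^n dx = c·3^(n+1)/(n+1):
  ∫_0^3 u(x)^2 dx = ∫_0^3 (x^6 - 2*x^4 - 6*x^3 + x^2 + 6*x + 9) dx. Term by term:
    ∫_0^3 x^6 dx = 2187/7;  ∫_0^3 -2*x^4 dx = -486/5;  ∫_0^3 -6*x^3 dx = -243/2;
    ∫_0^3 x^2 dx = 9;  ∫_0^3 6*x dx = 27;  ∫_0^3 9 dx = 27.
  Sum: 2187/7 − 486/5 − 243/2 + 9 + 27 + 27 = 10971/70.
  ∫_0^3 u'(x)^2 dx = ∫_0^3 (9*x^4 - 6*x^2 + 1) dx. Term by term:
    ∫_0^3 9*x^4 dx = 2187/5;  ∫_0^3 -6*x^2 dx = -54;  ∫_0^3 1 dx = 3.
  Sum: 2187/5 − 54 + 3 = 1932/5.
Adding: ||u||_{H^1}^2 = 10971/70 + 1932/5 = 38019/70.


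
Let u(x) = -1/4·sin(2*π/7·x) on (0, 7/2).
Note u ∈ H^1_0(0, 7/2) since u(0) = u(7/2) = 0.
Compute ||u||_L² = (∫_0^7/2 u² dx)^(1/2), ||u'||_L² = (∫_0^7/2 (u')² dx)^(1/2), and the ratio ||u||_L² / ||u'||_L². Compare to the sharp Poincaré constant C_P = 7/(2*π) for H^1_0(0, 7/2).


||u||_L² / ||u'||_L² = 7/(2*π) = C_P.

u(x) = -1/4·sin(2*π/7·x), so u'(x) = -π*cos(2*π*x/7)/14.
Writing u(x) = A·sin(kπx/L) with A = -1/4 and k = 1, use ∫_0^L sin²(kπx/L) dx = L/2 and ∫_0^L cos²(kπx/L) dx = L/2.
u² = 1/16·sin²(2*π/7·x) and (u')² = π^2/196·cos²(2*π/7·x), and each of sin², cos² integrates to L/2 = 7/4 over (0, 7/2).
∫_0^7/2 u² dx = 7/64, so ||u||_L² = sqrt(7)/8.
∫_0^7/2 (u')² dx = π^2/112, so ||u'||_L² = sqrt(7)*π/28.
Ratio ||u||_L² / ||u'||_L² = 7/(2*π).
Sharp Poincaré constant on H^1_0(0, 7/2) is C_P = L/π = 7/(2*π), achieved by sin(2*π/7·x).
This is the k = 1 eigenfunction (up to amplitude), so the ratio equals the sharp Poincaré constant exactly.


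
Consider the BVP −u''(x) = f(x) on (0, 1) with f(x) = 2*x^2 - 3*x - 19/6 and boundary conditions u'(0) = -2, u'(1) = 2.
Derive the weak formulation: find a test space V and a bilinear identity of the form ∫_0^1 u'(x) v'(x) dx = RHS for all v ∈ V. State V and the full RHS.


V = H^1(0, 1) (v unrestricted at boundary; u is determined up to an additive constant); weak form: ∫_0^1 u'v' dx = ∫_0^1 (2*x^2 - 3*x - 19/6) v dx + 2·v(1) + 2·v(0) for all v ∈ V.

Multiply both sides by a test function v and integrate from 0 to 1:
  ∫_0^1 −u''(x) v(x) dx = ∫_0^1 f(x) v(x) dx.
Integrate the LHS by parts once:
  ∫_0^1 −u'' v dx = −[u'(x) v(x)]_0^1 + ∫_0^1 u'(x) v'(x) dx.
Thus ∫_0^1 u'(x) v'(x) dx = ∫_0^1 f(x) v(x) dx + [u'(x) v(x)]_0^1.
Choose V so that boundary terms are either known or forced to vanish.
u has inhomogeneous Neumann u'(0) = -2, u'(1) = 2. [u' v]_0^1 = (2)·v(1) − (-2)·v(0) = 2·v(1) + 2·v(0). Take V = H^1(0, 1); boundary term becomes part of RHS.
Weak formulation: find u (satisfying any essential BC) such that ∫_0^1 u'(x) v'(x) dx = ∫_0^1 f v dx + 2·v(1) + 2·v(0) for all v ∈ V (Neumann data are natural BCs: they enter the RHS as boundary terms).
Substituting f(x) = 2*x^2 - 3*x - 19/6, the right-hand side is ∫_0^1 (2*x^2 - 3*x - 19/6) v dx + 2·v(1) + 2·v(0).
Compatibility check (pure Neumann): taking v ≡ 1 ∈ V gives 0 = ∫_0^1 f dx + (2) − (-2), i.e. ∫_0^1 f dx must equal u'(0) − u'(1) = -4. Indeed ∫_0^1 (2*x^2 - 3*x - 19/6) dx = -4, so the data are compatible. The solution is then unique only up to an additive constant (fix it e.g. by requiring ∫_0^1 u dx = 0).


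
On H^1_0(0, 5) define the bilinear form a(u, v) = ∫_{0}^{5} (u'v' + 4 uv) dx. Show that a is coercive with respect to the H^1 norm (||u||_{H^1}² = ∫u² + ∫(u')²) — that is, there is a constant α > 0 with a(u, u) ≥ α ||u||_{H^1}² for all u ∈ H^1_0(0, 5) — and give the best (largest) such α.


α = 1

Coercivity of a(·,·) on H^1_0(0, 5) means a(u, u) ≥ α ||u||_{H^1}² for every u ∈ H^1_0.
The interval has length L = 5, and Poincaré/coercivity depend only on L. Here a(u, u) = ∫(u')² + (4)·∫u².
Here c = 4 ≥ 1, so a(u,u) = ∫(u')² + c∫u² ≥ ∫(u')² + ∫u² = ||u||_{H^1}², i.e. α = 1 works. No larger α is possible: a(u,u) ≥ α||u||_{H^1}² means (1−α)∫(u')² ≥ (α−c)∫u², and for the modes u_n = sin(nπ(x−x₀)/L) (x₀ the left endpoint) one has ∫u_n²/∫(u_n')² = (L/(nπ))² → 0, so a(u_n,u_n)/||u_n||_{H^1}² → 1. Hence the optimal constant is α = 1.
Therefore α = 1.


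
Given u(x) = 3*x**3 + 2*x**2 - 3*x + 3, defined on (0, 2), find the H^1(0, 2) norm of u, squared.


||u||_{H^1}^2 = 98704/105

The H^1 norm (squared) on an interval (0, L) is
  ||u||_{H^1}^2 = ∫_0^L u(x)^2 dx + ∫_0^L u'(x)^2 dx.
Compute u'(x) = 9*x**2 + 4*x - 3.
Then u(x)^2 = 9*x**6 + 12*x**5 - 14*x**4 + 6*x**3 + 21*x**2 - 18*x + 9 and u'(x)^2 = 81*x**4 + 72*x**3 - 38*x**2 - 24*x + 9.
Integrate each monomial from 0 to 2 using ∫_0^2 c·x^n dx = c·2^(n+1)/(n+1):
  ∫_0^2 u(x)^2 dx = ∫_0^2 (9*x^6 + 12*x^5 - 14*x^4 + 6*x^3 + 21*x^2 - 18*x + 9) dx. Term by term:
    ∫_0^2 9*x^6 dx = 1152/7;  ∫_0^2 12*x^5 dx = 128;  ∫_0^2 -14*x^4 dx = -448/5;
    ∫_0^2 6*x^3 dx = 24;  ∫_0^2 21*x^2 dx = 56;  ∫_0^2 -18*x dx = -36;
    ∫_0^2 9 dx = 18.
  Sum: 1152/7 + 128 − 448/5 + 24 + 56 − 36 + 18 = 9274/35.
  ∫_0^2 u'(x)^2 dx = ∫_0^2 (81*x^4 + 72*x^3 - 38*x^2 - 24*x + 9) dx. Term by term:
    ∫_0^2 81*x^4 dx = 2592/5;  ∫_0^2 72*x^3 dx = 288;  ∫_0^2 -38*x^2 dx = -304/3;
    ∫_0^2 -24*x dx = -48;  ∫_0^2 9 dx = 18.
  Sum: 2592/5 + 288 − 304/3 − 48 + 18 = 10126/15.
Adding: ||u||_{H^1}^2 = 9274/35 + 10126/15 = 98704/105.


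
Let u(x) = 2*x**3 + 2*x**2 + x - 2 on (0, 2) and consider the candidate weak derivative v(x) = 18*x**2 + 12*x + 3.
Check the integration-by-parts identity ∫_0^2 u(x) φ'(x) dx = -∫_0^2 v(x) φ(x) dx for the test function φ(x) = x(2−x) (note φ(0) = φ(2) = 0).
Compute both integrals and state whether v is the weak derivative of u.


LHS = -244/15, RHS = -244/5. No, v is not the weak derivative of u.

u(x) = 2*x**3 + 2*x**2 + x - 2, classical derivative u'(x) = 6*x**2 + 4*x + 1.
φ(x) = x(2−x), so φ'(x) = 2 - 2*x.
Note φ(0) = φ(2) = 0, so the boundary term u·φ vanishes.
LHS = ∫_0^2 u(x) φ'(x) dx = ∫_0^2 (-4*x^4 + 2*x^2 + 6*x - 4) dx. Term by term:
  ∫_0^2 -4*x^4 dx = -128/5;  ∫_0^2 2*x^2 dx = 16/3;  ∫_0^2 6*x dx = 12;
  ∫_0^2 -4 dx = -8.
Sum: -128/5 + 16/3 + 12 − 8 = -244/15.
So LHS = -244/15.
∫_0^2 v(x) φ(x) dx = ∫_0^2 (-18*x^4 + 24*x^3 + 21*x^2 + 6*x) dx. Term by term:
  ∫_0^2 -18*x^4 dx = -576/5;  ∫_0^2 24*x^3 dx = 96;  ∫_0^2 21*x^2 dx = 56;
  ∫_0^2 6*x dx = 12.
Sum: -576/5 + 96 + 56 + 12 = 244/5.
So RHS = -∫_0^2 v(x) φ(x) dx = -244/5.
LHS − RHS = 488/15 ≠ 0, so the identity fails.
(For a valid weak derivative the identity must hold for EVERY test function, in particular this one. The failure shows v is NOT the weak derivative of u.)
Correct weak derivative would be u'(x) = 6*x**2 + 4*x + 1.


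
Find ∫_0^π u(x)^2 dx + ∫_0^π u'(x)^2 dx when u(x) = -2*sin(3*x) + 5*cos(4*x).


||u||_{H^1(0,π)}^2 = 2040/7 + 465*π/2

u'(x) = -20*sin(4*x) - 6*cos(3*x).
Expand u² and (u')² and integrate term by term on (0, π), using: for integers n ≥ 1, ∫_0^π sin²(nx) dx = ∫_0^π cos²(nx) dx = π/2; for n ≠ n', ∫_0^π sin(nx)sin(n'x) dx = ∫_0^π cos(nx)cos(n'x) dx = 0; and by product-to-sum, ∫_0^π sin(nx)cos(n'x) dx = ½∫_0^π [sin((n+n')x) + sin((n−n')x)] dx, which is 0 when n+n' is even and 2n/(n²−n'²) when n+n' is odd (it need not vanish on (0, π)).
  u² squared terms: (-2)²·∫sin(3x)² dx = 4·π/2 = 2*π;  (5)²·∫cos(4x)² dx = 25·π/2 = 25*π/2.
  u² cross terms: 2·(-2)·(5)·∫sin(3x)·cos(4x) dx = -20·(-6/7) = 120/7.
  So ∫_0^π u² dx = 2*π + 25*π/2 + 120/7 = 120/7 + 29*π/2.
  (u')² squared terms: (-20)²·∫sin(4x)² dx = 400·π/2 = 200*π;  (-6)²·∫cos(3x)² dx = 36·π/2 = 18*π.
  (u')² cross terms: 2·(-20)·(-6)·∫sin(4x)·cos(3x) dx = 240·(8/7) = 1920/7.
  So ∫_0^π (u')² dx = 200*π + 18*π + 1920/7 = 1920/7 + 218*π.
||u||_{H^1}^2 = (120/7 + 29*π/2) + (1920/7 + 218*π) = 2040/7 + 465*π/2.


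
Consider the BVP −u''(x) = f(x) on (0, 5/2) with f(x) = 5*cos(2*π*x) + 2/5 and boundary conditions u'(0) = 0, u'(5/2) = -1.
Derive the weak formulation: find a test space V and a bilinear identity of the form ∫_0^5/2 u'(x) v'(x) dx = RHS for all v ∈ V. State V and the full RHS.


V = H^1(0, 5/2) (v unrestricted at boundary; u is determined up to an additive constant); weak form: ∫_0^5/2 u'v' dx = ∫_0^5/2 (5*cos(2*π*x) + 2/5) v dx − v(5/2) for all v ∈ V.

Multiply both sides by a test function v and integrate from 0 to 5/2:
  ∫_0^5/2 −u''(x) v(x) dx = ∫_0^5/2 f(x) v(x) dx.
Integrate the LHS by parts once:
  ∫_0^5/2 −u'' v dx = −[u'(x) v(x)]_0^5/2 + ∫_0^5/2 u'(x) v'(x) dx.
Thus ∫_0^5/2 u'(x) v'(x) dx = ∫_0^5/2 f(x) v(x) dx + [u'(x) v(x)]_0^5/2.
Choose V so that boundary terms are either known or forced to vanish.
u has inhomogeneous Neumann u'(0) = 0, u'(5/2) = -1. [u' v]_0^5/2 = (-1)·v(5/2) − (0)·v(0) = − v(5/2). Take V = H^1(0, 5/2); boundary term becomes part of RHS.
Weak formulation: find u (satisfying any essential BC) such that ∫_0^5/2 u'(x) v'(x) dx = ∫_0^5/2 f v dx − v(5/2) for all v ∈ V (Neumann data are natural BCs: they enter the RHS as boundary terms).
Substituting f(x) = 5*cos(2*π*x) + 2/5, the right-hand side is ∫_0^5/2 (5*cos(2*π*x) + 2/5) v dx − v(5/2).
Compatibility check (pure Neumann): taking v ≡ 1 ∈ V gives 0 = ∫_0^5/2 f dx + (-1) − (0), i.e. ∫_0^5/2 f dx must equal u'(0) − u'(5/2) = 1. Indeed ∫_0^5/2 (5*cos(2*π*x) + 2/5) dx = 1, so the data are compatible. The solution is then unique only up to an additive constant (fix it e.g. by requiring ∫_0^5/2 u dx = 0).


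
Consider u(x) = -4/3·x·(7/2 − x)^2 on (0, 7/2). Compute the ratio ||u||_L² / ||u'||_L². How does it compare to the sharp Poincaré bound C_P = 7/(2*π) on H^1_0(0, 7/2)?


||u||_L² / ||u'||_L² = sqrt(14)/4 < C_P = 7/(2*π).

u(x) = -4/3·x·(7/2 − x)^2, so u'(x) = -4*x^2 + 56*x/3 - 49/3.
u(x) = -4/3·x·(7/2 − x)^2 vanishes at x = 0 and x = 7/2, so u ∈ H^1_0(0, 7/2). Differentiate via the product rule and integrate the resulting polynomials term by term.
  ∫_0^7/2 u² dx = ∫_0^7/2 (16*x^6/9 - 224*x^5/9 + 392*x^4/3 - 2744*x^3/9 + 2401*x^2/9) dx. Term by term:
    ∫_0^7/2 16*x^6/9 dx = 117649/72;  ∫_0^7/2 -224*x^5/9 dx = -823543/108;  ∫_0^7/2 392*x^4/3 dx = 823543/60;
    ∫_0^7/2 -2744*x^3/9 dx = -823543/72;  ∫_0^7/2 2401*x^2/9 dx = 823543/216.
  Sum: 117649/72 − 823543/108 + 823543/60 − 823543/72 + 823543/216 = 117649/1080.
  ∫_0^7/2 (u')² dx = ∫_0^7/2 (16*x^4 - 448*x^3/3 + 4312*x^2/9 - 5488*x/9 + 2401/9) dx. Term by term:
    ∫_0^7/2 16*x^4 dx = 16807/10;  ∫_0^7/2 -448*x^3/3 dx = -16807/3;  ∫_0^7/2 4312*x^2/9 dx = 184877/27;
    ∫_0^7/2 -5488*x/9 dx = -33614/9;  ∫_0^7/2 2401/9 dx = 16807/18.
  Sum: 16807/10 − 16807/3 + 184877/27 − 33614/9 + 16807/18 = 16807/135.
∫_0^7/2 u² dx = 117649/1080, so ||u||_L² = 343*sqrt(30)/180.
∫_0^7/2 (u')² dx = 16807/135, so ||u'||_L² = 49*sqrt(105)/45.
Ratio ||u||_L² / ||u'||_L² = sqrt(14)/4.
Sharp Poincaré constant on H^1_0(0, 7/2) is C_P = L/π = 7/(2*π), achieved by sin(2*π/7·x).
A polynomial bump cannot attain the sharp Poincaré constant (only the first sine eigenfunction does), so the ratio is strictly less than C_P, consistent with ||u||_L² ≤ C_P ||u'||_L².


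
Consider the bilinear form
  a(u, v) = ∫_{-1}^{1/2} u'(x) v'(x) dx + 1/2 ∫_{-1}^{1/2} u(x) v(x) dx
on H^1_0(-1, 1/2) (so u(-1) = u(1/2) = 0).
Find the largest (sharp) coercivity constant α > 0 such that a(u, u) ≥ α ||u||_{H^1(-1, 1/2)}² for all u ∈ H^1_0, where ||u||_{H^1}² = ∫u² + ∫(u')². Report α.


α = (9 + 8*π^2)/(2*(9 + 4*π^2))

Coercivity of a(·,·) on H^1_0(-1, 1/2) means a(u, u) ≥ α ||u||_{H^1}² for every u ∈ H^1_0.
The interval has length L = 3/2, and Poincaré/coercivity depend only on L. Here a(u, u) = ∫(u')² + (1/2)·∫u².
Here 0 < c = 1/2 < 1. The condition a(u,u) ≥ α||u||_{H^1}² reads (1−α)∫(u')² ≥ (α−c)∫u². Any admissible α is ≤ 1 (rapidly oscillating u have ∫u²/∫(u')² → 0), and α = 1 would force 0 ≥ (1−c)∫u², impossible since c < 1; so 1−α > 0. By the sharp Poincaré inequality on H^1_0 of an interval of length L, ∫(u')² ≥ (π/L)²∫u² with equality for the first sine mode sin(π(x−x₀)/L) (x₀ the left endpoint), so the inequality holds for all u iff (1−α)(π/L)² ≥ α − c, i.e. α ≤ ((π/L)² + c)/((π/L)² + 1) = (1 + c(L/π)²)/(1 + (L/π)²). With (π/L)² = 4*π^2/9 and c = 1/2, the largest admissible constant is α = ((π/L)² + c)/((π/L)² + 1).
Simplifying, α = (9 + 8*π^2)/(2*(9 + 4*π^2)).


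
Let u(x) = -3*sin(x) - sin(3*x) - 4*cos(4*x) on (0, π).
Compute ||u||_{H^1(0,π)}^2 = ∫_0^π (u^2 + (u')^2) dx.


||u||_{H^1(0,π)}^2 = -5984/35 + 150*π

u'(x) = 16*sin(4*x) - 3*cos(x) - 3*cos(3*x).
Expand u² and (u')² and integrate term by term on (0, π), using: for integers n ≥ 1, ∫_0^π sin²(nx) dx = ∫_0^π cos²(nx) dx = π/2; for n ≠ n', ∫_0^π sin(nx)sin(n'x) dx = ∫_0^π cos(nx)cos(n'x) dx = 0; and by product-to-sum, ∫_0^π sin(nx)cos(n'x) dx = ½∫_0^π [sin((n+n')x) + sin((n−n')x)] dx, which is 0 when n+n' is even and 2n/(n²−n'²) when n+n' is odd (it need not vanish on (0, π)).
  u² squared terms: (-1)²·∫sin(3x)² dx = 1·π/2 = π/2;  (-4)²·∫cos(4x)² dx = 16·π/2 = 8*π;  (-3)²·∫sin(x)² dx = 9·π/2 = 9*π/2.
  u² cross terms: 2·(-1)·(-4)·∫sin(3x)·cos(4x) dx = 8·(-6/7) = -48/7;  2·(-1)·(-3)·∫sin(3x)·sin(x) dx = 6·(0) = 0;  2·(-4)·(-3)·∫cos(4x)·sin(x) dx = 24·(-2/15) = -16/5.
  So ∫_0^π u² dx = π/2 + 8*π + 9*π/2 − 48/7 + 0 − 16/5 = -352/35 + 13*π.
  (u')² squared terms: (-3)²·∫cos(x)² dx = 9·π/2 = 9*π/2;  (-3)²·∫cos(3x)² dx = 9·π/2 = 9*π/2;  (16)²·∫sin(4x)² dx = 256·π/2 = 128*π.
  (u')² cross terms: 2·(-3)·(-3)·∫cos(x)·cos(3x) dx = 18·(0) = 0;  2·(-3)·(16)·∫cos(x)·sin(4x) dx = -96·(8/15) = -256/5;  2·(-3)·(16)·∫cos(3x)·sin(4x) dx = -96·(8/7) = -768/7.
  So ∫_0^π (u')² dx = 9*π/2 + 9*π/2 + 128*π + 0 − 256/5 − 768/7 = -5632/35 + 137*π.
||u||_{H^1}^2 = (-352/35 + 13*π) + (-5632/35 + 137*π) = -5984/35 + 150*π.


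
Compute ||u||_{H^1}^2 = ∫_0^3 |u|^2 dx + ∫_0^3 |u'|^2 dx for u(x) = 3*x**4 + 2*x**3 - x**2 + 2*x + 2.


||u||_{H^1}^2 = 6554643/70

The H^1 norm (squared) on an interval (0, L) is
  ||u||_{H^1}^2 = ∫_0^L u(x)^2 dx + ∫_0^L u'(x)^2 dx.
Compute u'(x) = 12*x**3 + 6*x**2 - 2*x + 2.
Then u(x)^2 = 9*x**8 + 12*x**7 - 2*x**6 + 8*x**5 + 21*x**4 + 4*x**3 + 8*x + 4 and u'(x)^2 = 144*x**6 + 144*x**5 - 12*x**4 + 24*x**3 + 28*x**2 - 8*x + 4.
Integrate each monomial from 0 to 3 using ∫_0^3 c·x^n dx = c·3^(n+1)/(n+1):
  ∫_0^3 u(x)^2 dx = ∫_0^3 (9*x^8 + 12*x^7 - 2*x^6 + 8*x^5 + 21*x^4 + 4*x^3 + 8*x + 4) dx. Term by term:
    ∫_0^3 9*x^8 dx = 19683;  ∫_0^3 12*x^7 dx = 19683/2;  ∫_0^3 -2*x^6 dx = -4374/7;
    ∫_0^3 8*x^5 dx = 972;  ∫_0^3 21*x^4 dx = 5103/5;  ∫_0^3 4*x^3 dx = 81;
    ∫_0^3 8*x dx = 36;  ∫_0^3 4 dx = 12.
  Sum: 19683 + 19683/2 − 4374/7 + 972 + 5103/5 + 81 + 36 + 12 = 2171487/70.
  ∫_0^3 u'(x)^2 dx = ∫_0^3 (144*x^6 + 144*x^5 - 12*x^4 + 24*x^3 + 28*x^2 - 8*x + 4) dx. Term by term:
    ∫_0^3 144*x^6 dx = 314928/7;  ∫_0^3 144*x^5 dx = 17496;  ∫_0^3 -12*x^4 dx = -2916/5;
    ∫_0^3 24*x^3 dx = 486;  ∫_0^3 28*x^2 dx = 252;  ∫_0^3 -8*x dx = -36;
    ∫_0^3 4 dx = 12.
  Sum: 314928/7 + 17496 − 2916/5 + 486 + 252 − 36 + 12 = 2191578/35.
Adding: ||u||_{H^1}^2 = 2171487/70 + 2191578/35 = 6554643/70.


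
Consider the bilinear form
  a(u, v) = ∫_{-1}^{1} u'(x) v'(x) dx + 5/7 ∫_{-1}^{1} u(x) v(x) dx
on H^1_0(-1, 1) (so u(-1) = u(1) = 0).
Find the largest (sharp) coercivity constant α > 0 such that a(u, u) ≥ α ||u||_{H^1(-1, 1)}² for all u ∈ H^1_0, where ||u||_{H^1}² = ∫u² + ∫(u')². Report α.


α = (20/7 + π^2)/(4 + π^2)

Coercivity of a(·,·) on H^1_0(-1, 1) means a(u, u) ≥ α ||u||_{H^1}² for every u ∈ H^1_0.
The interval has length L = 2, and Poincaré/coercivity depend only on L. Here a(u, u) = ∫(u')² + (5/7)·∫u².
Here 0 < c = 5/7 < 1. The condition a(u,u) ≥ α||u||_{H^1}² reads (1−α)∫(u')² ≥ (α−c)∫u². Any admissible α is ≤ 1 (rapidly oscillating u have ∫u²/∫(u')² → 0), and α = 1 would force 0 ≥ (1−c)∫u², impossible since c < 1; so 1−α > 0. By the sharp Poincaré inequality on H^1_0 of an interval of length L, ∫(u')² ≥ (π/L)²∫u² with equality for the first sine mode sin(π(x−x₀)/L) (x₀ the left endpoint), so the inequality holds for all u iff (1−α)(π/L)² ≥ α − c, i.e. α ≤ ((π/L)² + c)/((π/L)² + 1) = (1 + c(L/π)²)/(1 + (L/π)²). With (π/L)² = π^2/4 and c = 5/7, the largest admissible constant is α = ((π/L)² + c)/((π/L)² + 1).
Simplifying, α = (20/7 + π^2)/(4 + π^2).


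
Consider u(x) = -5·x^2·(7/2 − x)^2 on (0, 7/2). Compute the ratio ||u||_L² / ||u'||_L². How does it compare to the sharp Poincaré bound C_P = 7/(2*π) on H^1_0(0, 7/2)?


||u||_L² / ||u'||_L² = 7*sqrt(3)/12 < C_P = 7/(2*π).

u(x) = -5·x^2·(7/2 − x)^2, so u'(x) = 5*x*(-8*x^2 + 42*x - 49)/2.
u(x) = -5·x^2·(7/2 − x)^2 vanishes at x = 0 and x = 7/2, so u ∈ H^1_0(0, 7/2). Differentiate via the product rule and integrate the resulting polynomials term by term.
  ∫_0^7/2 u² dx = ∫_0^7/2 (25*x^8 - 350*x^7 + 3675*x^6/2 - 8575*x^5/2 + 60025*x^4/16) dx. Term by term:
    ∫_0^7/2 25*x^8 dx = 1008840175/4608;  ∫_0^7/2 -350*x^7 dx = -1008840175/1024;  ∫_0^7/2 3675*x^6/2 dx = 432360075/256;
    ∫_0^7/2 -8575*x^5/2 dx = -1008840175/768;  ∫_0^7/2 60025*x^4/16 dx = 201768035/512.
  Sum: 1008840175/4608 − 1008840175/1024 + 432360075/256 − 1008840175/768 + 201768035/512 = 28824005/9216.
  ∫_0^7/2 (u')² dx = ∫_0^7/2 (400*x^6 - 4200*x^5 + 15925*x^4 - 25725*x^3 + 60025*x^2/4) dx. Term by term:
    ∫_0^7/2 400*x^6 dx = 2941225/8;  ∫_0^7/2 -4200*x^5 dx = -20588575/16;  ∫_0^7/2 15925*x^4 dx = 53530295/32;
    ∫_0^7/2 -25725*x^3 dx = -61765725/64;  ∫_0^7/2 60025*x^2/4 dx = 20588575/96.
  Sum: 2941225/8 − 20588575/16 + 53530295/32 − 61765725/64 + 20588575/96 = 588245/192.
∫_0^7/2 u² dx = 28824005/9216, so ||u||_L² = 2401*sqrt(5)/96.
∫_0^7/2 (u')² dx = 588245/192, so ||u'||_L² = 343*sqrt(15)/24.
Ratio ||u||_L² / ||u'||_L² = 7*sqrt(3)/12.
Sharp Poincaré constant on H^1_0(0, 7/2) is C_P = L/π = 7/(2*π), achieved by sin(2*π/7·x).
A polynomial bump cannot attain the sharp Poincaré constant (only the first sine eigenfunction does), so the ratio is strictly less than C_P, consistent with ||u||_L² ≤ C_P ||u'||_L².
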